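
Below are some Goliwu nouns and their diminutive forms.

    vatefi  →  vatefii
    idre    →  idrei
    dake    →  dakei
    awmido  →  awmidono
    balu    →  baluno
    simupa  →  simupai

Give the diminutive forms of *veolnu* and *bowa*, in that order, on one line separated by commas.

veolnuno, bowai

The suffix is conditioned by the last vowel: -no when the last vowel of the stem is a rounded vowel (*awmido*, *balu*); -i when the last vowel of the stem is an unrounded vowel (*vatefi*, *idre*, *dake*, *simupa*).
*veolnu*: last vowel = /u/, a rounded vowel → -no → *veolnuno*.
Since the last vowel of *bowa* is /a/ (an unrounded vowel), it takes -i, giving *bowai*.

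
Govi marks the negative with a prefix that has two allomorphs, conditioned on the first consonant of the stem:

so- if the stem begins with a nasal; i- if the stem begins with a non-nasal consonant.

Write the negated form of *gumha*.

igumha

The first consonant of *gumha* is /g/, which is non-nasal, so the prefix is i-, giving *igumha*.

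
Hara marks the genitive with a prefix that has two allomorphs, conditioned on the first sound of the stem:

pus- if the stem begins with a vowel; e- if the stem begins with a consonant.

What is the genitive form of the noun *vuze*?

evuze

Since the first sound of *vuze* is /v/ (a consonant), it takes e-, giving *evuze*.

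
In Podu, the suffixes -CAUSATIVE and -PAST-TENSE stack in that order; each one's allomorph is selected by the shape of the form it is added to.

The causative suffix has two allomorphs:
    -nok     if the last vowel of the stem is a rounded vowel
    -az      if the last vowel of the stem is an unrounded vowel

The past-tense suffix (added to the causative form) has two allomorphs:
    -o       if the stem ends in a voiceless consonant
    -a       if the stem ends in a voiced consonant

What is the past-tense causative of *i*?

Since the last vowel of *i* is /i/ (an unrounded vowel), it takes -az, giving *iaz*.
Since the final consonant of the causative form *iaz* is /z/ (voiced), it takes -a, giving *iaza*.

iaza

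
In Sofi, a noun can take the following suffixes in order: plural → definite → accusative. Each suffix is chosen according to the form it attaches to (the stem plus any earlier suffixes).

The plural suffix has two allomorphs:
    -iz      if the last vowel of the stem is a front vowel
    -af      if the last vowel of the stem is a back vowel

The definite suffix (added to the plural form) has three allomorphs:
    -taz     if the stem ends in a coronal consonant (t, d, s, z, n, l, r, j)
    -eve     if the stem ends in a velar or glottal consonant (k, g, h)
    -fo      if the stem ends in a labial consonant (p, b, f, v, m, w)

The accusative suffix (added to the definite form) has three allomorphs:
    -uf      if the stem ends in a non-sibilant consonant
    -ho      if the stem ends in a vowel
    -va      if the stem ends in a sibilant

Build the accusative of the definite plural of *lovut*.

lovutaffoho

The last vowel of *lovut* is /u/, which is a back vowel, so the plural suffix is -af, giving *lovutaf*.
The final consonant of the plural form *lovutaf* is /f/, which is labial, so the definite suffix is -fo, giving *lovutaffo*.
The final sound of the definite form *lovutaffo* is /o/, which is a vowel, so the accusative suffix is -ho, giving *lovutaffoho*.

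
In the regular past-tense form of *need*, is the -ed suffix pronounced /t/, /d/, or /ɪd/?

/ɪd/

The stem *need* ends in /t/ or /d/.
The -ed suffix is realized as /ɪd/ after /t, d/; as /t/ after other voiceless consonants; and as /d/ after other voiced sounds.
So -ed on *need* is pronounced /ɪd/.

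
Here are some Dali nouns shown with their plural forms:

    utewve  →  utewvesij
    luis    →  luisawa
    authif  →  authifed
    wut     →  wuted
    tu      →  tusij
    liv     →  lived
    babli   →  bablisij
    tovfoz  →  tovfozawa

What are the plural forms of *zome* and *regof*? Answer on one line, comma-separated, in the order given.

zomesij, regofed

The suffix is conditioned by the final sound: -awa when the stem ends in a sibilant (*luis*, *tovfoz*); -ed when the stem ends in a non-sibilant consonant (*authif*, *wut*, *liv*); -sij when the stem ends in a vowel (*utewve*, *tu*, *babli*).
*zome*: final sound = /e/, a vowel → -sij → *zomesij*.
*regof* — final sound /f/ (a non-sibilant consonant) → -ed → *regofed*.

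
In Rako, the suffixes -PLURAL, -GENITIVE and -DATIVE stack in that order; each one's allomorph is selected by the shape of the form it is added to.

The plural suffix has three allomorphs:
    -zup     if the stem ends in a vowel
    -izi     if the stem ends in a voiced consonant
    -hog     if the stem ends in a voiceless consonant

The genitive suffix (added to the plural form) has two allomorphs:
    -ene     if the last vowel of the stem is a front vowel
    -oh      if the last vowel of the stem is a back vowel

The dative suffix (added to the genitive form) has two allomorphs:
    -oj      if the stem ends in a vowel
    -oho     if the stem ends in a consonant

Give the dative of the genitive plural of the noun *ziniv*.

*ziniv*: final sound = /v/, a voiced consonant → -izi → *zinivizi*.
Since the last vowel of the plural form *zinivizi* is /i/ (a front vowel), it takes -ene, giving *ziniviziene*.
The genitive form *ziniviziene*: final sound = /e/, a vowel → -oj → *zinivizieneoj*.

zinivizieneoj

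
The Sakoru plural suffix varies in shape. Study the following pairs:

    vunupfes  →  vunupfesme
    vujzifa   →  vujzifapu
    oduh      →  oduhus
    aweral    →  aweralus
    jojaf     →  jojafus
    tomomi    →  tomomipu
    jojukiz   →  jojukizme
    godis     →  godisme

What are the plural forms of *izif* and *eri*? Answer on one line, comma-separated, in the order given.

Looking at the final sound of each stem: -me when the stem ends in a sibilant (*vunupfes*, *jojukiz*, *godis*); -us when the stem ends in a non-sibilant consonant (*oduh*, *aweral*, *jojaf*); -pu when the stem ends in a vowel (*vujzifa*, *tomomi*).
Since the final sound of *izif* is /f/ (a non-sibilant consonant), it takes -us, giving *izifus*.
Since the final sound of *eri* is /i/ (a vowel), it takes -pu, giving *eripu*.

izifus, eripu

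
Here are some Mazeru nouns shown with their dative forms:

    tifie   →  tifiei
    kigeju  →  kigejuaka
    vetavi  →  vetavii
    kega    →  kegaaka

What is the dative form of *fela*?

felaaka

The alternation tracks the last vowel of the stem — -i when the last vowel of the stem is a front vowel (*tifie*, *vetavi*); -aka when the last vowel of the stem is a back vowel (*kigeju*, *kega*).
The last vowel of *fela* is /a/, which is a back vowel, so the suffix is -aka, giving *felaaka*.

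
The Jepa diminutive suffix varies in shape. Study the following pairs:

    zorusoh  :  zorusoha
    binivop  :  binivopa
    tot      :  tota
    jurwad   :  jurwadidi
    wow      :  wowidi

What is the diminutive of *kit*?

The pattern is voicing of the final consonant: -a when the stem ends in a voiceless consonant (*zorusoh*, *binivop*, *tot*); -idi when the stem ends in a voiced consonant (*jurwad*, *wow*).
*kit* — final consonant /t/ (voiceless) → -a → *kita*.

kita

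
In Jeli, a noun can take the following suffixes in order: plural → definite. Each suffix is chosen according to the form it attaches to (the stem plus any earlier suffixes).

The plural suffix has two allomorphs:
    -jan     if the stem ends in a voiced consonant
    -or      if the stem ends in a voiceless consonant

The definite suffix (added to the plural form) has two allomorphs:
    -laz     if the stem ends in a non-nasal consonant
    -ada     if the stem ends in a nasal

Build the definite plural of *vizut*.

The final consonant of *vizut* is /t/, which is voiceless, so the plural suffix is -or, giving *vizutor*.
Since the final consonant of the plural form *vizutor* is /r/ (non-nasal), it takes -laz, giving *vizutorlaz*.

vizutorlaz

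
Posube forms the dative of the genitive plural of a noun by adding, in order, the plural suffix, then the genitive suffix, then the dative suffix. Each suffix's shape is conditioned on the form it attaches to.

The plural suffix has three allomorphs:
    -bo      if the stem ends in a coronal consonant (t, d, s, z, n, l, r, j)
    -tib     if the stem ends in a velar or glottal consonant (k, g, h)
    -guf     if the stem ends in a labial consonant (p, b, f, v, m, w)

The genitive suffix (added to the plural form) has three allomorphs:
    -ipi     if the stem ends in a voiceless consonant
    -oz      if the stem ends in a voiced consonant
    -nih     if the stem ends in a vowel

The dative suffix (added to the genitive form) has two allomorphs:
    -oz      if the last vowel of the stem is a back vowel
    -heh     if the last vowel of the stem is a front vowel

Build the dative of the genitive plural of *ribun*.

Since the final consonant of *ribun* is /n/ (coronal), it takes -bo, giving *ribunbo*.
The plural form *ribunbo* — final sound /o/ (a vowel) → -nih → *ribunbonih*.
Since the last vowel of the genitive form *ribunbonih* is /i/ (a front vowel), it takes -heh, giving *ribunbonihheh*.

ribunbonihheh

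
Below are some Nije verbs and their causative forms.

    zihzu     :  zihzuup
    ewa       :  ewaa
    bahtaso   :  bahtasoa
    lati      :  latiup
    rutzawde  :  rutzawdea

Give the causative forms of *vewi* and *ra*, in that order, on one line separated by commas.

vewiup, raa

The suffix is conditioned by the last vowel: -up when the last vowel of the stem is a high vowel (*zihzu*, *lati*); -a when the last vowel of the stem is a non-high vowel (*ewa*, *bahtaso*, *rutzawde*).
The last vowel of *vewi* is /i/, which is a high vowel, so the suffix is -up, giving *vewiup*.
*ra*: last vowel = /a/, a non-high vowel → -a → *raa*.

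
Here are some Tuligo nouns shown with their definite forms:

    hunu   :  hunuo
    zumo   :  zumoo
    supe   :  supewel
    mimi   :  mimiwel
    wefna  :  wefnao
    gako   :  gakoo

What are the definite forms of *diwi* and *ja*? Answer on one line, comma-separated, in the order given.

diwiwel, jao

The suffix is conditioned by the last vowel: -wel when the last vowel of the stem is a front vowel (*supe*, *mimi*); -o when the last vowel of the stem is a back vowel (*hunu*, *zumo*, *wefna*, *gako*).
Since the last vowel of *diwi* is /i/ (a front vowel), it takes -wel, giving *diwiwel*.
Since the last vowel of *ja* is /a/ (a back vowel), it takes -o, giving *jao*.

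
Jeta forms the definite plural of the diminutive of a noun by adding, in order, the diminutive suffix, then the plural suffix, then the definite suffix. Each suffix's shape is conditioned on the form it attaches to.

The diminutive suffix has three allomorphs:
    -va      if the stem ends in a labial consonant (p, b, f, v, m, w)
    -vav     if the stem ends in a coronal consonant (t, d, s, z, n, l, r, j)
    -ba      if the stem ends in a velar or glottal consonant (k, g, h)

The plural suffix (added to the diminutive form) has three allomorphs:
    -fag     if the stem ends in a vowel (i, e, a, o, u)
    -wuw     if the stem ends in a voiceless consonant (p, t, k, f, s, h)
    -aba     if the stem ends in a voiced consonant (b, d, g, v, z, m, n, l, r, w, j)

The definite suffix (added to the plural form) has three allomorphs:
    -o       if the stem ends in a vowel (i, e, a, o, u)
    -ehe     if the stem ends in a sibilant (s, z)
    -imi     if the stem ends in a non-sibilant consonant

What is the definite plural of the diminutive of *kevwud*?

kevwudvavabao

*kevwud* — final consonant /d/ (coronal) → -vav → *kevwudvav*.
The diminutive form *kevwudvav*: final sound = /v/, a voiced consonant → -aba → *kevwudvavaba*.
The plural form *kevwudvavaba* — final sound /a/ (a vowel) → -o → *kevwudvavabao*.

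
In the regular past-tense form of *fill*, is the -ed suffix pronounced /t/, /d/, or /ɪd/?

/d/

The stem *fill* ends in a voiced sound other than /d/.
The -ed suffix is realized as /ɪd/ after /t, d/; as /t/ after other voiceless consonants; and as /d/ after other voiced sounds.
So -ed on *fill* is pronounced /d/.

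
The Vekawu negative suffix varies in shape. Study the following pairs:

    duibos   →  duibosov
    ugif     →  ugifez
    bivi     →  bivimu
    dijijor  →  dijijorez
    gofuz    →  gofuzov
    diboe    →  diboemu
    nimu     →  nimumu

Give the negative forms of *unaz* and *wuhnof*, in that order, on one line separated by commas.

unazov, wuhnofez

The suffix is conditioned by the final sound: -ov when the stem ends in a sibilant (*duibos*, *gofuz*); -ez when the stem ends in a non-sibilant consonant (*ugif*, *dijijor*); -mu when the stem ends in a vowel (*bivi*, *diboe*, *nimu*).
*unaz* — final sound /z/ (a sibilant) → -ov → *unazov*.
*wuhnof*: final sound = /f/, a non-sibilant consonant → -ez → *wuhnofez*.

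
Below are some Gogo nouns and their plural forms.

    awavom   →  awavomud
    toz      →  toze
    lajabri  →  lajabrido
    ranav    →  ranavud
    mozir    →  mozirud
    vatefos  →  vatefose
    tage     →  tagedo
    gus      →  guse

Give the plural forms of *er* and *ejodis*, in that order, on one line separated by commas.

erud, ejodise

The pattern is sibilance of the final sound: -e when the stem ends in a sibilant (*toz*, *vatefos*, *gus*); -ud when the stem ends in a non-sibilant consonant (*awavom*, *ranav*, *mozir*); -do when the stem ends in a vowel (*lajabri*, *tage*).
*er* — final sound /r/ (a non-sibilant consonant) → -ud → *erud*.
The final sound of *ejodis* is /s/, which is a sibilant, so the suffix is -e, giving *ejodise*.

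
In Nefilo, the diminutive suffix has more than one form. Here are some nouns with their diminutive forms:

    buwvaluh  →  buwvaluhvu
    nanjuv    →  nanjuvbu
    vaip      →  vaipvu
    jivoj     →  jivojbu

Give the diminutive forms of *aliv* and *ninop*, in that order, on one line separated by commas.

alivbu, ninopvu

The alternation tracks the final consonant of the stem — -vu when the stem ends in a voiceless consonant (*buwvaluh*, *vaip*); -bu when the stem ends in a voiced consonant (*nanjuv*, *jivoj*).
The final consonant of *aliv* is /v/, which is voiced, so the suffix is -bu, giving *alivbu*.
*ninop*: final consonant = /p/, voiceless → -vu → *ninopvu*.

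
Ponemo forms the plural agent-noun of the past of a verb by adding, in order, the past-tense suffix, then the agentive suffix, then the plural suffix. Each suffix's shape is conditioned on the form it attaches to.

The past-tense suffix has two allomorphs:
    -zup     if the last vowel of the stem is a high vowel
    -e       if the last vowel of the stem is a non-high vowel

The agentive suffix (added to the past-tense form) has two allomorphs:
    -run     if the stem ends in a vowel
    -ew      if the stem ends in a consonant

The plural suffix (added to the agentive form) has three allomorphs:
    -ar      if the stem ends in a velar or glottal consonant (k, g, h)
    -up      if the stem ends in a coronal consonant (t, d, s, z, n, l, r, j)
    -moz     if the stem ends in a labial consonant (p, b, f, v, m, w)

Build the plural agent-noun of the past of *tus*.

*tus* — last vowel /u/ (a high vowel) → -zup → *tuszup*.
Since the final sound of the past-tense form *tuszup* is /p/ (a consonant), it takes -ew, giving *tuszupew*.
The agentive form *tuszupew*: final consonant = /w/, labial → -moz → *tuszupewmoz*.

tuszupewmoz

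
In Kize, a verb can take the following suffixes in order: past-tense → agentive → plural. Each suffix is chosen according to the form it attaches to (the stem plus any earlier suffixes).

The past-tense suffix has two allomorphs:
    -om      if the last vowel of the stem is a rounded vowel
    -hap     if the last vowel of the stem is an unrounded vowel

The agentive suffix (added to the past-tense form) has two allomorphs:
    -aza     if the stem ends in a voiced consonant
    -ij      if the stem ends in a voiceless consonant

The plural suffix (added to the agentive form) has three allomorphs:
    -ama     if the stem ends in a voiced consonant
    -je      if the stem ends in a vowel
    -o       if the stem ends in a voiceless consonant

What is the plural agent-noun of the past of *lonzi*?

lonzihapijama

*lonzi*: last vowel = /i/, an unrounded vowel → -hap → *lonzihap*.
The final consonant of the past-tense form *lonzihap* is /p/, which is voiceless, so the agentive suffix is -ij, giving *lonzihapij*.
The final sound of the agentive form *lonzihapij* is /j/, which is a voiced consonant, so the plural suffix is -ama, giving *lonzihapijama*.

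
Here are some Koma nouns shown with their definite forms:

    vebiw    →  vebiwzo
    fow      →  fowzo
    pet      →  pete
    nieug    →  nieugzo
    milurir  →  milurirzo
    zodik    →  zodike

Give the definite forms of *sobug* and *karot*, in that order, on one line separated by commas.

sobugzo, karote

The suffix is conditioned by the final consonant: -e when the stem ends in a voiceless consonant (*pet*, *zodik*); -zo when the stem ends in a voiced consonant (*vebiw*, *fow*, *nieug*, *milurir*).
*sobug* — final consonant /g/ (voiced) → -zo → *sobugzo*.
Since the final consonant of *karot* is /t/ (voiceless), it takes -e, giving *karote*.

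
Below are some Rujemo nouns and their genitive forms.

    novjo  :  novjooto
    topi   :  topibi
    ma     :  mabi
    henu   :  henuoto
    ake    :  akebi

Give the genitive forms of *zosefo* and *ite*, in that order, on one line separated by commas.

The alternation tracks the last vowel of the stem — -oto when the last vowel of the stem is a rounded vowel (*novjo*, *henu*); -bi when the last vowel of the stem is an unrounded vowel (*topi*, *ma*, *ake*).
The last vowel of *zosefo* is /o/, which is a rounded vowel, so the suffix is -oto, giving *zosefooto*.
*ite* — last vowel /e/ (an unrounded vowel) → -bi → *itebi*.

zosefooto, itebi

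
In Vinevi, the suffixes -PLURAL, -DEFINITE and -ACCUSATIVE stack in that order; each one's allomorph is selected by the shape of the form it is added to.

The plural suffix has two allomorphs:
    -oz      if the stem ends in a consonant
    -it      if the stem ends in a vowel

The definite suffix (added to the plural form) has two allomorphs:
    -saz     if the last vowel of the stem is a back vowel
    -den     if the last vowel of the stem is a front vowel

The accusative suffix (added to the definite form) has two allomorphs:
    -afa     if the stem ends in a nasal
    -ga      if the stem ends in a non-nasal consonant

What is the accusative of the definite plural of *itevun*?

itevunozsazga

Since the final sound of *itevun* is /n/ (a consonant), it takes -oz, giving *itevunoz*.
The last vowel of the plural form *itevunoz* is /o/, which is a back vowel, so the definite suffix is -saz, giving *itevunozsaz*.
The definite form *itevunozsaz* — final consonant /z/ (non-nasal) → -ga → *itevunozsazga*.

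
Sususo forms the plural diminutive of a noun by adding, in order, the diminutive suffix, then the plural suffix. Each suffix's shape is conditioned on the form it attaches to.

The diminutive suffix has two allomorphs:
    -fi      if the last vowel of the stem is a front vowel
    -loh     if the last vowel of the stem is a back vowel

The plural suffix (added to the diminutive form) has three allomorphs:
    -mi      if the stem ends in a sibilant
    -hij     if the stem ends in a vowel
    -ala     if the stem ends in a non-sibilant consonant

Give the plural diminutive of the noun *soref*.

Since the last vowel of *soref* is /e/ (a front vowel), it takes -fi, giving *soreffi*.
The diminutive form *soreffi* — final sound /i/ (a vowel) → -hij → *soreffihij*.

soreffihij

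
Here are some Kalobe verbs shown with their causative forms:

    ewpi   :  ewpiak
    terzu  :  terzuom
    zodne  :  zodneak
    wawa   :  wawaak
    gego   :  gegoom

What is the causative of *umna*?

umnaak

Looking at the last vowel of each stem: -om when the last vowel of the stem is a rounded vowel (*terzu*, *gego*); -ak when the last vowel of the stem is an unrounded vowel (*ewpi*, *zodne*, *wawa*).
*umna* — last vowel /a/ (an unrounded vowel) → -ak → *umnaak*.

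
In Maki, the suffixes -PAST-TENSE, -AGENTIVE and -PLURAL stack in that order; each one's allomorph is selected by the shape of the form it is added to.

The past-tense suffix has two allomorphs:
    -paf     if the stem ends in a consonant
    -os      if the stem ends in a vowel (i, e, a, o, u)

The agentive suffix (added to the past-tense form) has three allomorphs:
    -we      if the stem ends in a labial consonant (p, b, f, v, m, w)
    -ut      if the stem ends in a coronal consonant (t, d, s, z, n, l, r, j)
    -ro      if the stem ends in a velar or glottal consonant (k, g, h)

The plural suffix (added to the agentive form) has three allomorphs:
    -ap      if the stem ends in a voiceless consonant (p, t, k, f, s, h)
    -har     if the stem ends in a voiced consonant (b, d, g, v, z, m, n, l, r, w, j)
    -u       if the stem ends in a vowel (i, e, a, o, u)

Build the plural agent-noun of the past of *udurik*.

Since the final sound of *udurik* is /k/ (a consonant), it takes -paf, giving *udurikpaf*.
The final consonant of the past-tense form *udurikpaf* is /f/, which is labial, so the agentive suffix is -we, giving *udurikpafwe*.
The agentive form *udurikpafwe* — final sound /e/ (a vowel) → -u → *udurikpafweu*.

udurikpafweu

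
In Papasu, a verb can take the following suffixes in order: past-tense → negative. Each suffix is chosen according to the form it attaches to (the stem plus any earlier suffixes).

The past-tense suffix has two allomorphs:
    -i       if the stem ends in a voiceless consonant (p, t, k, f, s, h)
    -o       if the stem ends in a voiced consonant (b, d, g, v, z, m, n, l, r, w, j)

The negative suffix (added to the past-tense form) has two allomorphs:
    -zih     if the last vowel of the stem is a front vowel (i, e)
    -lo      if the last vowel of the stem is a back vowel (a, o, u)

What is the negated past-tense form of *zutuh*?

zutuhizih

Since the final consonant of *zutuh* is /h/ (voiceless), it takes -i, giving *zutuhi*.
The past-tense form *zutuhi* — last vowel /i/ (a front vowel) → -zih → *zutuhizih*.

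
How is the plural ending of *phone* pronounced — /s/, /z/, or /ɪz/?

/z/

The stem *phone* ends in a voiced non-sibilant sound.
The plural suffix surfaces as /ɪz/ after sibilants, /s/ after other voiceless consonants, and /z/ after other voiced sounds.
So the plural -s on *phone* is pronounced /z/.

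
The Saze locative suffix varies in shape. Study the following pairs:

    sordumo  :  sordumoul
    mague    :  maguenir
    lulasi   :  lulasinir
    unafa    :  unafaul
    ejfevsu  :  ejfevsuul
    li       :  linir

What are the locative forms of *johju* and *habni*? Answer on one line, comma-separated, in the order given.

johjuul, habninir

The pattern is front/back vowel harmony: -nir when the last vowel of the stem is a front vowel (*mague*, *lulasi*, *li*); -ul when the last vowel of the stem is a back vowel (*sordumo*, *unafa*, *ejfevsu*).
*johju*: last vowel = /u/, a back vowel → -ul → *johjuul*.
The last vowel of *habni* is /i/, which is a front vowel, so the suffix is -nir, giving *habninir*.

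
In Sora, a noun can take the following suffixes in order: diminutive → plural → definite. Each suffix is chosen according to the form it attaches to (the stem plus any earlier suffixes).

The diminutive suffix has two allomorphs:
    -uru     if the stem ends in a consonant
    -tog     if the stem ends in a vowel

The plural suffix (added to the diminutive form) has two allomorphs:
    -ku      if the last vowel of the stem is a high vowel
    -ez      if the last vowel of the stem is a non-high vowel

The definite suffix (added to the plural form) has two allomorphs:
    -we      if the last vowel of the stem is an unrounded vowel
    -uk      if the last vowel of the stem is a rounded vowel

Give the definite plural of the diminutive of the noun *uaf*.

uafurukuuk

Since the final sound of *uaf* is /f/ (a consonant), it takes -uru, giving *uafuru*.
The diminutive form *uafuru*: last vowel = /u/, a high vowel → -ku → *uafuruku*.
The plural form *uafuruku*: last vowel = /u/, a rounded vowel → -uk → *uafurukuuk*.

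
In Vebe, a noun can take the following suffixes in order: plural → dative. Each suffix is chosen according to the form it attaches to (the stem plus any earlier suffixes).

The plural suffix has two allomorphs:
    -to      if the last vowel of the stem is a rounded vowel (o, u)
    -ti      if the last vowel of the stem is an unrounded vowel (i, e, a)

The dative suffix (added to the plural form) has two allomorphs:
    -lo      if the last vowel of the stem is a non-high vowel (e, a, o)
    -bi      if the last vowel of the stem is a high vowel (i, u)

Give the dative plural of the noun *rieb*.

riebtibi

*rieb* — last vowel /e/ (an unrounded vowel) → -ti → *riebti*.
The plural form *riebti* — last vowel /i/ (a high vowel) → -bi → *riebtibi*.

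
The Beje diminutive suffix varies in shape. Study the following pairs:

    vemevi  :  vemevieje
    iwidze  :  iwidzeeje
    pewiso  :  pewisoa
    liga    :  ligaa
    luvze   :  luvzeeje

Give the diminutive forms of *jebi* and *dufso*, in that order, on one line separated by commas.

The alternation tracks the last vowel of the stem — -eje when the last vowel of the stem is a front vowel (*vemevi*, *iwidze*, *luvze*); -a when the last vowel of the stem is a back vowel (*pewiso*, *liga*).
Since the last vowel of *jebi* is /i/ (a front vowel), it takes -eje, giving *jebieje*.
Since the last vowel of *dufso* is /o/ (a back vowel), it takes -a, giving *dufsoa*.

jebieje, dufsoa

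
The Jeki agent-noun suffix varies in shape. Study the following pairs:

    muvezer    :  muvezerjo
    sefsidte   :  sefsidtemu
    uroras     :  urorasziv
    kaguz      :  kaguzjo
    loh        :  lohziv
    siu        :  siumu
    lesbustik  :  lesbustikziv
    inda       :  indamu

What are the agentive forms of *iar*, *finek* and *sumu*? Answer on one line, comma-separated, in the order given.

iarjo, finekziv, sumumu

The suffix is conditioned by the final sound: -ziv when the stem ends in a voiceless consonant (*uroras*, *loh*, *lesbustik*); -jo when the stem ends in a voiced consonant (*muvezer*, *kaguz*); -mu when the stem ends in a vowel (*sefsidte*, *siu*, *inda*).
The final sound of *iar* is /r/, which is a voiced consonant, so the suffix is -jo, giving *iarjo*.
*finek*: final sound = /k/, a voiceless consonant → -ziv → *finekziv*.
The final sound of *sumu* is /u/, which is a vowel, so the suffix is -mu, giving *sumumu*.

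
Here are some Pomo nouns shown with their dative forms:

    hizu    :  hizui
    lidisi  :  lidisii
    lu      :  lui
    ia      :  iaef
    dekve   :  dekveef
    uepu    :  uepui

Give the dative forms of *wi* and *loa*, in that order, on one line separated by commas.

wii, loaef

The alternation tracks the last vowel of the stem — -i when the last vowel of the stem is a high vowel (*hizu*, *lidisi*, *lu*, *uepu*); -ef when the last vowel of the stem is a non-high vowel (*ia*, *dekve*).
*wi*: last vowel = /i/, a high vowel → -i → *wii*.
*loa*: last vowel = /a/, a non-high vowel → -ef → *loaef*.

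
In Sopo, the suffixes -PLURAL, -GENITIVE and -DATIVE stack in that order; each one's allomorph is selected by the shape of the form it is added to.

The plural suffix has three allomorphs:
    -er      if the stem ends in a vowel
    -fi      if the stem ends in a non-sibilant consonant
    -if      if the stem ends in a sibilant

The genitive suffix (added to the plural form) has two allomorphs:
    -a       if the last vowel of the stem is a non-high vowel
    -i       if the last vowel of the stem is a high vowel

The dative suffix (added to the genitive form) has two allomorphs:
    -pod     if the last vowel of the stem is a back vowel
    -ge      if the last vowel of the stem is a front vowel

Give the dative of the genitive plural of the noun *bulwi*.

bulwierapod

*bulwi*: final sound = /i/, a vowel → -er → *bulwier*.
The plural form *bulwier*: last vowel = /e/, a non-high vowel → -a → *bulwiera*.
The genitive form *bulwiera*: last vowel = /a/, a back vowel → -pod → *bulwierapod*.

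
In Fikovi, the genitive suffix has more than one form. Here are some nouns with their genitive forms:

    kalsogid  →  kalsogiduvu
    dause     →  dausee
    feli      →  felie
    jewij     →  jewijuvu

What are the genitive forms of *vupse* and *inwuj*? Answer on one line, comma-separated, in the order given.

vupsee, inwujuvu

The pattern is consonant vs. vowel: -uvu when the stem ends in a consonant (*kalsogid*, *jewij*); -e when the stem ends in a vowel (*dause*, *feli*).
Since the final sound of *vupse* is /e/ (a vowel), it takes -e, giving *vupsee*.
The final sound of *inwuj* is /j/, which is a consonant, so the suffix is -uvu, giving *inwujuvu*.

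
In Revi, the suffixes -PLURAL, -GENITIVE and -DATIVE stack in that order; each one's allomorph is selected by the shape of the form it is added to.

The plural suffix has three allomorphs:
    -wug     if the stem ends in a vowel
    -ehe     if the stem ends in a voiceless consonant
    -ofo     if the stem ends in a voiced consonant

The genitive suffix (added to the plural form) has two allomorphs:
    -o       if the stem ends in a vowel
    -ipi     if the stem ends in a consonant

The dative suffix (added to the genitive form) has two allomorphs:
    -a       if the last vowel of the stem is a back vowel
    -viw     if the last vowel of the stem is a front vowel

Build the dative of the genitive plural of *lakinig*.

lakinigofooa

*lakinig*: final sound = /g/, a voiced consonant → -ofo → *lakinigofo*.
The plural form *lakinigofo*: final sound = /o/, a vowel → -o → *lakinigofoo*.
The genitive form *lakinigofoo*: last vowel = /o/, a back vowel → -a → *lakinigofooa*.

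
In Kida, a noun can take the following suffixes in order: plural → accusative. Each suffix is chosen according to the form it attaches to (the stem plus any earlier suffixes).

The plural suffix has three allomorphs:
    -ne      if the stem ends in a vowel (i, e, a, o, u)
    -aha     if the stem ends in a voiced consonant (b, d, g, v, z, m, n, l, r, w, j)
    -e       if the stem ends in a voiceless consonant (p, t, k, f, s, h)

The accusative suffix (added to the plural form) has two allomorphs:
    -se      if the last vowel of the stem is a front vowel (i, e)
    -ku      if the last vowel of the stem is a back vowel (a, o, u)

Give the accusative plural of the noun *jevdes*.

*jevdes* — final sound /s/ (a voiceless consonant) → -e → *jevdese*.
The plural form *jevdese* — last vowel /e/ (a front vowel) → -se → *jevdesese*.

jevdesese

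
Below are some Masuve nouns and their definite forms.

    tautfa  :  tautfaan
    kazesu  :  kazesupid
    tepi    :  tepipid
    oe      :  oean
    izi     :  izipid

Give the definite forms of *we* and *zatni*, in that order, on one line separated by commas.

wean, zatnipid

The alternation tracks the last vowel of the stem — -pid when the last vowel of the stem is a high vowel (*kazesu*, *tepi*, *izi*); -an when the last vowel of the stem is a non-high vowel (*tautfa*, *oe*).
*we*: last vowel = /e/, a non-high vowel → -an → *wean*.
*zatni* — last vowel /i/ (a high vowel) → -pid → *zatnipid*.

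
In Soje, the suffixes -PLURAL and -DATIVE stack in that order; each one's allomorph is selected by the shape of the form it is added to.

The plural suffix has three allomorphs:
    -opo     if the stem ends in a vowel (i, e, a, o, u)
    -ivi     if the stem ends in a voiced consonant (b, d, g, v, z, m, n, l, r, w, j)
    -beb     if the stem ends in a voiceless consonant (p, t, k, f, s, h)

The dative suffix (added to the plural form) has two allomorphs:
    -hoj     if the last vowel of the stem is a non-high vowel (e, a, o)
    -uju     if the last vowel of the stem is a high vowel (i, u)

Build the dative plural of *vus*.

vusbebhoj

The final sound of *vus* is /s/, which is a voiceless consonant, so the plural suffix is -beb, giving *vusbeb*.
The plural form *vusbeb*: last vowel = /e/, a non-high vowel → -hoj → *vusbebhoj*.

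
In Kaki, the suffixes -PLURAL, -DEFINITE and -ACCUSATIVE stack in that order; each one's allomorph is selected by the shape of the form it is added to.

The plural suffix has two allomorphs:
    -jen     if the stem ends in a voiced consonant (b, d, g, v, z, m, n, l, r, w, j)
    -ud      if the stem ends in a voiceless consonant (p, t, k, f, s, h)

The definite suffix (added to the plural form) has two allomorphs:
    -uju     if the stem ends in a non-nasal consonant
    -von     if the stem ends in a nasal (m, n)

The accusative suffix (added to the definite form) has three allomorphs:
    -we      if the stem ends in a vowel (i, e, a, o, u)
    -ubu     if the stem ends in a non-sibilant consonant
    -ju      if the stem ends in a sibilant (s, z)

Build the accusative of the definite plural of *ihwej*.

ihwejjenvonubu

*ihwej* — final consonant /j/ (voiced) → -jen → *ihwejjen*.
The plural form *ihwejjen*: final consonant = /n/, a nasal → -von → *ihwejjenvon*.
The final sound of the definite form *ihwejjenvon* is /n/, which is a non-sibilant consonant, so the accusative suffix is -ubu, giving *ihwejjenvonubu*.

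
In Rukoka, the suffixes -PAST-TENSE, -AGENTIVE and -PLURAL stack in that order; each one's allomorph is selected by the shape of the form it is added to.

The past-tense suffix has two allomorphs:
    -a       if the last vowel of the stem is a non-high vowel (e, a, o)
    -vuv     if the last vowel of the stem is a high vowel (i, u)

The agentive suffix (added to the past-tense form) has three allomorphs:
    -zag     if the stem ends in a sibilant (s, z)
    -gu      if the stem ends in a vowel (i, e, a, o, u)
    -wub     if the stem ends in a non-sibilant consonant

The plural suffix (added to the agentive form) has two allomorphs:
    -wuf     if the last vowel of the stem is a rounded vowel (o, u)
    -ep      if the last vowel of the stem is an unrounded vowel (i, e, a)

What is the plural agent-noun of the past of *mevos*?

mevosaguwuf

The last vowel of *mevos* is /o/, which is a non-high vowel, so the past-tense suffix is -a, giving *mevosa*.
The past-tense form *mevosa* — final sound /a/ (a vowel) → -gu → *mevosagu*.
The agentive form *mevosagu*: last vowel = /u/, a rounded vowel → -wuf → *mevosaguwuf*.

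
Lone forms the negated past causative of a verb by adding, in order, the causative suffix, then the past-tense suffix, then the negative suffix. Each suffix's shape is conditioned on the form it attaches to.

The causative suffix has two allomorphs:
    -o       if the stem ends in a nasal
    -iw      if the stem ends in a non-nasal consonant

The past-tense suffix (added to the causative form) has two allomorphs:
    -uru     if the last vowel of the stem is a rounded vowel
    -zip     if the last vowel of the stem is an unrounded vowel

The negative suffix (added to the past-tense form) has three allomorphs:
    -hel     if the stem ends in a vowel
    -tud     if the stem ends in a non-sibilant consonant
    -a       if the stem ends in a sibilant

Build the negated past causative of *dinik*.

*dinik* — final consonant /k/ (non-nasal) → -iw → *dinikiw*.
The causative form *dinikiw*: last vowel = /i/, an unrounded vowel → -zip → *dinikiwzip*.
The final sound of the past-tense form *dinikiwzip* is /p/, which is a non-sibilant consonant, so the negative suffix is -tud, giving *dinikiwziptud*.

dinikiwziptud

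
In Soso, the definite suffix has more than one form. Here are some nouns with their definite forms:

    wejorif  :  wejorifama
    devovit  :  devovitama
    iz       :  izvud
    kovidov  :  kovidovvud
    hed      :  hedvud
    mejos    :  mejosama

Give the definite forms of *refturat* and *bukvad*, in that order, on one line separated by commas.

The suffix is conditioned by the final consonant: -ama when the stem ends in a voiceless consonant (*wejorif*, *devovit*, *mejos*); -vud when the stem ends in a voiced consonant (*iz*, *kovidov*, *hed*).
*refturat* — final consonant /t/ (voiceless) → -ama → *refturatama*.
Since the final consonant of *bukvad* is /d/ (voiced), it takes -vud, giving *bukvadvud*.

refturatama, bukvadvud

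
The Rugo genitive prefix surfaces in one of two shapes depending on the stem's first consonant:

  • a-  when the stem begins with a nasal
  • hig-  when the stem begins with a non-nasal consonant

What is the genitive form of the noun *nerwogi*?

anerwogi

Since the first consonant of *nerwogi* is /n/ (a nasal), it takes a-, giving *anerwogi*.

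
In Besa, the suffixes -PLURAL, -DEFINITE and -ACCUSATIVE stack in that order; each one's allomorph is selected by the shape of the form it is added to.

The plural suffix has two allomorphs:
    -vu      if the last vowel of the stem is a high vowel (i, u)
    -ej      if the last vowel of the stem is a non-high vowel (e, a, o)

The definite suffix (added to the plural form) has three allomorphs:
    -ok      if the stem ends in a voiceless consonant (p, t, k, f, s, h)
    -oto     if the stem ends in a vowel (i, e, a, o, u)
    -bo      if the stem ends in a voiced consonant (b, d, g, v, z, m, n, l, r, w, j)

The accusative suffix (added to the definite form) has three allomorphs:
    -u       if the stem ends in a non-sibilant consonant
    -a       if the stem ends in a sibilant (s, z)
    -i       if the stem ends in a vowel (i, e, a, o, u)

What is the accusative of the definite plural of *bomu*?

*bomu* — last vowel /u/ (a high vowel) → -vu → *bomuvu*.
Since the final sound of the plural form *bomuvu* is /u/ (a vowel), it takes -oto, giving *bomuvuoto*.
The definite form *bomuvuoto*: final sound = /o/, a vowel → -i → *bomuvuotoi*.

bomuvuotoi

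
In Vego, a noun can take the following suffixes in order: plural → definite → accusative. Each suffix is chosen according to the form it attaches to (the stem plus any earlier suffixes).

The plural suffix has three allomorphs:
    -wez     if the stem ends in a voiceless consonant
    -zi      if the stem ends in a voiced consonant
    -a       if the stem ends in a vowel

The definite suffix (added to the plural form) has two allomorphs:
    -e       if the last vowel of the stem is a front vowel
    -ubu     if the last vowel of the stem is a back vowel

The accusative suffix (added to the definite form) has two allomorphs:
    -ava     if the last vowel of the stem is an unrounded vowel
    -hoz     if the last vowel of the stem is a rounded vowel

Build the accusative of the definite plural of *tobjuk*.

Since the final sound of *tobjuk* is /k/ (a voiceless consonant), it takes -wez, giving *tobjukwez*.
The plural form *tobjukwez* — last vowel /e/ (a front vowel) → -e → *tobjukweze*.
The last vowel of the definite form *tobjukweze* is /e/, which is an unrounded vowel, so the accusative suffix is -ava, giving *tobjukwezeava*.

tobjukwezeava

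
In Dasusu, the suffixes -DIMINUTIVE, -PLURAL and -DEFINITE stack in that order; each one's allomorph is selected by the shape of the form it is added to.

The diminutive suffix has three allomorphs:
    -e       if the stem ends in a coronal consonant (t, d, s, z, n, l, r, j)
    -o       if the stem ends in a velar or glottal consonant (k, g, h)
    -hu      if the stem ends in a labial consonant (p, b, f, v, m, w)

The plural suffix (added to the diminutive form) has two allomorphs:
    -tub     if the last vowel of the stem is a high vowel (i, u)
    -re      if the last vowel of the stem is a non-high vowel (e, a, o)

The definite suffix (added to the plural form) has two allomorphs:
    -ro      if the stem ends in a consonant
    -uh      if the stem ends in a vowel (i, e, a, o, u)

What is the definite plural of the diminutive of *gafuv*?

gafuvhutubro

*gafuv* — final consonant /v/ (labial) → -hu → *gafuvhu*.
The diminutive form *gafuvhu* — last vowel /u/ (a high vowel) → -tub → *gafuvhutub*.
Since the final sound of the plural form *gafuvhutub* is /b/ (a consonant), it takes -ro, giving *gafuvhutubro*.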